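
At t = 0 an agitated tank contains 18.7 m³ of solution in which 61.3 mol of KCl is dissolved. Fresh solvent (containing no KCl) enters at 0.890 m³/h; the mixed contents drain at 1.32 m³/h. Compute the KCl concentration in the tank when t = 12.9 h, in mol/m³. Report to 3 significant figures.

1.58 mol/m³

Let m(t) be the amount of KCl. Volume: V(t) = V₀ + (Q_in − Q_out) t = 18.7 − 0.43000 t; V(12.9) = 13.153 m³.
Species balance (pure solvent in): dm/dt = −Q_out · m/V(t).
Separate: dm/m = −Q_out dt/V(t) ⇒ ln(m/m₀) = −(Q_out/(Q_in−Q_out)) ln(V/V₀).
m = m₀ (V₀/V)^(Q_out/(Q_in−Q_out)) = 61.3 × (18.7/13.153)^(-3.0698) = 20.814 mol.
C = m/V = 20.814/13.153 = 1.5824 mol/m³.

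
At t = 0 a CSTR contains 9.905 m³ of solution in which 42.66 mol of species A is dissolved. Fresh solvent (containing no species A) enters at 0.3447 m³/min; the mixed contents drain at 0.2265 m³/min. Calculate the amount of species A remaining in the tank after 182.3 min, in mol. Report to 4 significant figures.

Let m(t) be the amount of species A. Volume: V(t) = V₀ + (Q_in − Q_out) t = 9.905 + 0.118200 t; V(182.3) = 31.4529 m³.
No species A enters, so dm/dt = −Q_out · (m/V).
Separate: dm/m = −Q_out dt/V(t) ⇒ ln(m/m₀) = −(Q_out/(Q_in−Q_out)) ln(V/V₀).
m = m₀ (V₀/V)^(Q_out/(Q_in−Q_out)) = 42.66 × (9.905/31.4529)^(1.91624) = 4.66057 mol.

4.661 mol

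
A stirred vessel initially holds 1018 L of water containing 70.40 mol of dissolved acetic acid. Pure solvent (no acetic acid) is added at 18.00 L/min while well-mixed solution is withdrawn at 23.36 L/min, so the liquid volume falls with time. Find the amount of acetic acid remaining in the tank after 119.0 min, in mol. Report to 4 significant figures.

Total volume: dV/dt = Q_in − Q_out = -5.36000 L/min, so V(t) = 1018 − 5.36000 t and V(119.0) = 380.160 L.
Solute balance: dm/dt = 0 − Q_out C = −Q_out m/V(t).
Separate: dm/m = −Q_out dt/V(t) ⇒ ln(m/m₀) = −(Q_out/(Q_in−Q_out)) ln(V/V₀).
m = m₀ (V₀/V)^(Q_out/(Q_in−Q_out)) = 70.40 × (1018/380.160)^(-4.35821) = 0.962082 mol.

0.9621 mol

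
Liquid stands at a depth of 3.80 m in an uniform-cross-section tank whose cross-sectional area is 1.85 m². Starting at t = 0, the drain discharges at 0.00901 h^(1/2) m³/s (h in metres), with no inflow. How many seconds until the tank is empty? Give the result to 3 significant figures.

801 s

A dh/dt = −Q_out = −0.00901 √h.
This is separable: 2 d(√h)/dt = −0.00901/A, so √h = √h₀ − (0.00901/(2A)) t.
Set h = 0: 2√h₀ = (0.00901/A) t_empty ⇒ t_empty = 2A√h₀/0.00901.
t_empty = 2·1.85·√3.80/0.00901 = 3.7000·1.9494/0.00901 = 800.51 s.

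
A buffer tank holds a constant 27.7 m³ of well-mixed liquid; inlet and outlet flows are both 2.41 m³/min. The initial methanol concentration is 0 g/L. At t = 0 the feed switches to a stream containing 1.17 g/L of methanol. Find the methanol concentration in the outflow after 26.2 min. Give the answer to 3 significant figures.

1.05 g/L

Mass balance on the solute (V constant): V dC/dt = Q(C_in − C).
So dC/dt = (C_in − C)/τ with τ = V/Q = 27.7/2.41 = 11.494 min.
Solution: C(t) = C_in + (C₀ − C_in) e^(−t/τ).
C(26.2) = 1.17 + (0 − 1.17)·e^(−26.2/11.494) = 1.17 + (-1.1700)·0.10234 = 1.0503 g/L.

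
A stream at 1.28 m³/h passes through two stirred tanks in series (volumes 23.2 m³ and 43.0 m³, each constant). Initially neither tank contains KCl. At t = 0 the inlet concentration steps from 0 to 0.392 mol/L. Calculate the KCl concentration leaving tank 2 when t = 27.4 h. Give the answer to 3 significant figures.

Each tank obeys Vᵢ dCᵢ/dt = Q(Cᵢ₋₁ − Cᵢ), so τᵢ = Vᵢ/Q.
τ₁ = 23.2/1.28 = 18.125 h; τ₂ = 43.0/1.28 = 33.594 h.
Tank 1: C₁ = C_in(1 − e^(−t/τ₁)). Tank 2 (τ₁ ≠ τ₂): C₂ = C_in[1 − (τ₁ e^(−t/τ₁) − τ₂ e^(−t/τ₂))/(τ₁ − τ₂)].
At t = 27.4: e^(−t/τ₁) = 0.22053, e^(−t/τ₂) = 0.44236.
C₂ = 0.392·[1 − (18.125·0.22053 − 33.594·0.44236)/(-15.469)] = 0.392·0.29771 = 0.11670 mol/L.

0.117 mol/L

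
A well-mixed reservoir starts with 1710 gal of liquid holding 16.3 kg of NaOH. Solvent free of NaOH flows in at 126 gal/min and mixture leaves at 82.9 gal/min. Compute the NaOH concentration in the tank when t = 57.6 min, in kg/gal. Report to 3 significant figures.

0.000693 kg/gal

Total volume: dV/dt = Q_in − Q_out = 43.100 gal/min, so V(t) = 1710 + 43.100 t and V(57.6) = 4192.6 gal.
Solute balance: dm/dt = 0 − Q_out C = −Q_out m/V(t).
dm/m = −Q_out dt/(V₀ + 43.100 t); integrating gives ln(m/m₀) = −(Q_out/(Q_in−Q_out)) ln(V/V₀).
m = m₀ (V₀/V)^(Q_out/(Q_in−Q_out)) = 16.3 × (1710/4192.6)^(1.9234) = 2.9043 kg.
C = m/V = 2.9043/4192.6 = 0.00069273 kg/gal.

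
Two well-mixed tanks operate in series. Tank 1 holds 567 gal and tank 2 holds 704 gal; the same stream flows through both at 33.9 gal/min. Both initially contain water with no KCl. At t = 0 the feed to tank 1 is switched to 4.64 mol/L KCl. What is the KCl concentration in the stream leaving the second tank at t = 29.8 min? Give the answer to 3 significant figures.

2.20 mol/L

Species balance on tank i: dCᵢ/dt = (Cᵢ₋₁ − Cᵢ)/τᵢ with τᵢ = Vᵢ/Q.
τ₁ = 567/33.9 = 16.726 min; τ₂ = 704/33.9 = 20.767 min.
Tank 1: C₁ = C_in(1 − e^(−t/τ₁)). Tank 2 (τ₁ ≠ τ₂): C₂ = C_in[1 − (τ₁ e^(−t/τ₁) − τ₂ e^(−t/τ₂))/(τ₁ − τ₂)].
At t = 29.8: e^(−t/τ₁) = 0.16835, e^(−t/τ₂) = 0.23812.
C₂ = 4.64·[1 − (16.726·0.16835 − 20.767·0.23812)/(-4.0413)] = 4.64·0.47312 = 2.1953 mol/L.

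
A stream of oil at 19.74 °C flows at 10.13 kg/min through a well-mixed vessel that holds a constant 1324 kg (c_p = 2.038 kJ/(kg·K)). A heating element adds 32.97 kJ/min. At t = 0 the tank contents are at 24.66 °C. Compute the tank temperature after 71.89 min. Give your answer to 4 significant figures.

First-law balance (no shaft work): M c_p dT/dt = ṁ c_p (T_in − T) + 32.97.
Rearrange: dT/dt = (T_ss − T)/τ with τ = M/ṁ = 130.701 min and T_ss = T_in + Q̇/(ṁ c_p) = 21.3370 °C.
Solution: T(t) = T_ss + (T₀ − T_ss) e^(−t/τ).
T(71.89) = 21.3370 + (3.32300)·e^(−71.89/130.701) = 21.3370 + (3.32300)·0.576930 = 23.2541 °C.

23.25 °C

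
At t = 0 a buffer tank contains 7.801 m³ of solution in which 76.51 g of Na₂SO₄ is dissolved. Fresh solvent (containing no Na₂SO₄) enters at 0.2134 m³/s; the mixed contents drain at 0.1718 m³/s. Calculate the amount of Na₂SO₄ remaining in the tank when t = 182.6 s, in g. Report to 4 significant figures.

Let m(t) be the amount of Na₂SO₄. Volume: V(t) = V₀ + (Q_in − Q_out) t = 7.801 + 0.0416000 t; V(182.6) = 15.3972 m³.
Solute balance: dm/dt = 0 − Q_out C = −Q_out m/V(t).
Separate: dm/m = −Q_out dt/V(t) ⇒ ln(m/m₀) = −(Q_out/(Q_in−Q_out)) ln(V/V₀).
m = m₀ (V₀/V)^(Q_out/(Q_in−Q_out)) = 76.51 × (7.801/15.3972)^(4.12981) = 4.61558 g.

4.616 g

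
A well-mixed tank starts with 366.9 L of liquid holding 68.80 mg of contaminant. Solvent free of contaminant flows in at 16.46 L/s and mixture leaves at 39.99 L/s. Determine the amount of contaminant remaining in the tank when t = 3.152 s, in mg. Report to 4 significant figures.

46.87 mg

Let m(t) be the amount of contaminant. Volume: V(t) = V₀ + (Q_in − Q_out) t = 366.9 − 23.5300 t; V(3.152) = 292.733 L.
No contaminant enters, so dm/dt = −Q_out · (m/V).
Separate: dm/m = −Q_out dt/V(t) ⇒ ln(m/m₀) = −(Q_out/(Q_in−Q_out)) ln(V/V₀).
m = m₀ (V₀/V)^(Q_out/(Q_in−Q_out)) = 68.80 × (366.9/292.733)^(-1.69953) = 46.8712 mg.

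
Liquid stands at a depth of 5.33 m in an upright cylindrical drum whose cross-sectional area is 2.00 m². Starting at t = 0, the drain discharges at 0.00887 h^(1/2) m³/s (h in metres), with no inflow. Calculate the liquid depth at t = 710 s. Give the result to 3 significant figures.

0.539 m

With no inflow, A dh/dt = −0.00887 √h.
This is separable: 2 d(√h)/dt = −0.00887/A, so √h = √h₀ − (0.00887/(2A)) t.
√h = √5.33 − 0.00887·710/(2·2.00) = 2.3087 − 1.5744 = 0.73425.
h = 0.73425² = 0.53913 m.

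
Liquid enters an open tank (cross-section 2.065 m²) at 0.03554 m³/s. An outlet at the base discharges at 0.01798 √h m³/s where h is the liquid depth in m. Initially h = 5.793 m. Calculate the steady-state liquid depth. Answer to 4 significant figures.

3.907 m

Volume balance on the tank: A dh/dt = Q_in − 0.01798 √h. At steady state dh/dt = 0:
Q_in = 0.01798 √h_ss ⇒ √h_ss = 0.03554/0.01798 = 1.97664.
h_ss = 1.97664² = 3.90711 m. (Since h₀ = 5.793 m > h_ss, the level will fall toward this value.)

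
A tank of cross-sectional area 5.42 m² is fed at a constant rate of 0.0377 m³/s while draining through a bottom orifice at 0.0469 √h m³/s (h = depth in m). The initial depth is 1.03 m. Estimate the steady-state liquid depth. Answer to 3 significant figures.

A dh/dt = Q_in − 0.0469 √h. Steady state requires inflow = outflow:
Q_in = 0.0469 √h_ss ⇒ √h_ss = 0.0377/0.0469 = 0.80384.
h_ss = 0.80384² = 0.64616 m. (Since h₀ = 1.03 m > h_ss, the level will fall toward this value.)

0.646 m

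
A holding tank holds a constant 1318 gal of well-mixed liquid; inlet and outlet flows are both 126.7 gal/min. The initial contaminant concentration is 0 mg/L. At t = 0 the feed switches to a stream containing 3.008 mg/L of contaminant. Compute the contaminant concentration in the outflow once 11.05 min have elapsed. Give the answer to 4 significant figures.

Transient balance on the dissolved component: V dC/dt = Q(C_in − C).
Rewrite as dC/dt + C/τ = C_in/τ, τ = V/Q = 10.4025 min.
Solution: C(t) = C_in + (C₀ − C_in) e^(−t/τ).
C(11.05) = 3.008 + (0 − 3.008)·e^(−11.05/10.4025) = 3.008 + (-3.00800)·0.345680 = 1.96819 mg/L.

1.968 mg/L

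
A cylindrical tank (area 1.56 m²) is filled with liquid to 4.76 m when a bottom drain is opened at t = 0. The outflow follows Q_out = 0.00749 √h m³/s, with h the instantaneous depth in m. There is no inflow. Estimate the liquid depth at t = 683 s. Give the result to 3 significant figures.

0.294 m

Mass balance (ρ constant): A dh/dt = −0.00749 √h.
This is separable: 2 d(√h)/dt = −0.00749/A, so √h = √h₀ − (0.00749/(2A)) t.
√h = √4.76 − 0.00749·683/(2·1.56) = 2.1817 − 1.6396 = 0.54210.
h = 0.54210² = 0.29388 m.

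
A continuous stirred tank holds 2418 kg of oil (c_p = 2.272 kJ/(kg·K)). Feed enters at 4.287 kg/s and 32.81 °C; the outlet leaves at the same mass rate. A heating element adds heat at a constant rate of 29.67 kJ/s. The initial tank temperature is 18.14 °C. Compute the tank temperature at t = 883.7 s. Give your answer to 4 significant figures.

Unsteady energy balance on the tank contents: M c_p dT/dt = ṁ c_p (T_in − T) + 29.67.
Rearrange: dT/dt = (T_ss − T)/τ with τ = M/ṁ = 564.031 s and T_ss = T_in + Q̇/(ṁ c_p) = 35.8562 °C.
This is linear first-order; T(t) = T_ss + (T₀ − T_ss) e^(−t/τ).
T(883.7) = 35.8562 + (-17.7162)·e^(−883.7/564.031) = 35.8562 + (-17.7162)·0.208721 = 32.1584 °C.

32.16 °C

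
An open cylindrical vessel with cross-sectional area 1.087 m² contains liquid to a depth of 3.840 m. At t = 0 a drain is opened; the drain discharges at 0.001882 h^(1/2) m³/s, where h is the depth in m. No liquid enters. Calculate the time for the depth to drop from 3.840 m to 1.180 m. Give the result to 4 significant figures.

With no inflow, A dh/dt = −0.001882 √h.
∫ h^(−1/2) dh = −(0.001882/A) ∫ dt, giving 2√h = 2√h₀ − (0.001882/A) t.
t = 2A(√h₀ − √h)/0.001882 = 2·1.087·(√3.840 − √1.180)/0.001882
  = 2.17400 × (1.95959 − 1.08628) / 0.001882 = 1008.81 s.

1009 s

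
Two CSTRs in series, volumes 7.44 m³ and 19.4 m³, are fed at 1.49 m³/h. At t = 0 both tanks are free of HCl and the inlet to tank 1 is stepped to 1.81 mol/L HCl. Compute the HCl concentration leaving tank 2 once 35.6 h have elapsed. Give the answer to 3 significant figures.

Time constants: τᵢ = Vᵢ/Q for each well-mixed tank.
τ₁ = 7.44/1.49 = 4.9933 h; τ₂ = 19.4/1.49 = 13.020 h.
Tank 1: C₁ = C_in(1 − e^(−t/τ₁)). Tank 2 (τ₁ ≠ τ₂): C₂ = C_in[1 − (τ₁ e^(−t/τ₁) − τ₂ e^(−t/τ₂))/(τ₁ − τ₂)].
At t = 35.6: e^(−t/τ₁) = 0.00080106, e^(−t/τ₂) = 0.064944.
C₂ = 1.81·[1 − (4.9933·0.00080106 − 13.020·0.064944)/(-8.0268)] = 1.81·0.89515 = 1.6202 mol/L.

1.62 mol/L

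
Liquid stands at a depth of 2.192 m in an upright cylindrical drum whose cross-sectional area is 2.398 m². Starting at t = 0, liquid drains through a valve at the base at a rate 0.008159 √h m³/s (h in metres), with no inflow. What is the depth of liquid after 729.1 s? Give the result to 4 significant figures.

0.05769 m

With no inflow, A dh/dt = −0.008159 √h.
This is separable: 2 d(√h)/dt = −0.008159/A, so √h = √h₀ − (0.008159/(2A)) t.
√h = √2.192 − 0.008159·729.1/(2·2.398) = 1.48054 − 1.24035 = 0.240189.
h = 0.240189² = 0.0576906 m.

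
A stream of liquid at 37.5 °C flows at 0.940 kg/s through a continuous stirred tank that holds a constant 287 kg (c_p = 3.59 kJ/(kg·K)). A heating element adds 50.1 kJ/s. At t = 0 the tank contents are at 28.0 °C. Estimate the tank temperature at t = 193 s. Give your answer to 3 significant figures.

M c_p dT/dt = ṁ c_p (T_in − T) + Q̇.
Rearrange: dT/dt = (T_ss − T)/τ with τ = M/ṁ = 305.32 s and T_ss = T_in + Q̇/(ṁ c_p) = 52.346 °C.
Integrating: T(t) = T_ss + (T₀ − T_ss) e^(−t/τ).
T(193) = 52.346 + (-24.346)·e^(−193/305.32) = 52.346 + (-24.346)·0.53146 = 39.407 °C.

39.4 °C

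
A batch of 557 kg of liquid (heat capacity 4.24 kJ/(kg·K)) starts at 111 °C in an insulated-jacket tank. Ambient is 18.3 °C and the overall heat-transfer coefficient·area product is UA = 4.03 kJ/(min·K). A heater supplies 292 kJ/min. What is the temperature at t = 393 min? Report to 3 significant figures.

M c_p dT/dt = −UA(T − T_amb) + Q̇.
dT/dt = (T_ss − T)/τ with T_ss = T_amb + Q̇/UA = 18.3 + 292/4.03 = 90.757 °C, τ = M c_p/UA = 557·4.24/4.03 = 586.02 min.
T approaches T_ss exponentially: T(t) = T_ss + (T₀ − T_ss) e^(−t/τ).
T(393) = 90.757 + (20.243)·0.51139 = 101.11 °C.

101 °C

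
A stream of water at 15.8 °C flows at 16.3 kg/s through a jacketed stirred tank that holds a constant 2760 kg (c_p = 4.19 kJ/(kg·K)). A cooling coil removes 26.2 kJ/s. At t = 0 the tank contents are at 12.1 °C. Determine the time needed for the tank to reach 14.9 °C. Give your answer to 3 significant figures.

315 s

M c_p dT/dt = ṁ c_p (T_in − T) − Q̇.
τ = M/ṁ = 169.33 s; T_ss = T_in − Q̇/(ṁ c_p) = 15.416 °C.
T(t) = T_ss + (T₀ − T_ss) e^(−t/τ). Set T = 14.9:
e^(−t/τ) = (14.9 − 15.416)/(12.1 − 15.416) = 0.15571
t = −169.33 · ln(0.15571) = 314.91 s.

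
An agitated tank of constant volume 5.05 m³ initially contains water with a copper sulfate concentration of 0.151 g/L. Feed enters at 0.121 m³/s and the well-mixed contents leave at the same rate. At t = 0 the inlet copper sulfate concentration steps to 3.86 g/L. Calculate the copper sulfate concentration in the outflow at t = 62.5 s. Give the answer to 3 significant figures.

Mass balance on the solute (V constant): V dC/dt = Q(C_in − C).
So dC/dt = (C_in − C)/τ with τ = V/Q = 5.05/0.121 = 41.736 s.
C approaches C_in exponentially: C(t) = C_in + (C₀ − C_in) e^(−t/τ).
C(62.5) = 3.86 + (0.151 − 3.86)·e^(−62.5/41.736) = 3.86 + (-3.7090)·0.22368 = 3.0304 g/L.

3.03 g/L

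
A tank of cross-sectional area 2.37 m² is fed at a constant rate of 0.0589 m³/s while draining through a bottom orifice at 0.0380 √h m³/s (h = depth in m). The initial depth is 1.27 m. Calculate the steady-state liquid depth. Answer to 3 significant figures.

Level balance: A dh/dt = 0.0589 − 0.0380 √h. Setting dh/dt = 0:
Q_in = 0.0380 √h_ss ⇒ √h_ss = 0.0589/0.0380 = 1.5500.
h_ss = 1.5500² = 2.4025 m. (Since h₀ = 1.27 m < h_ss, the level will rise toward this value.)

2.40 m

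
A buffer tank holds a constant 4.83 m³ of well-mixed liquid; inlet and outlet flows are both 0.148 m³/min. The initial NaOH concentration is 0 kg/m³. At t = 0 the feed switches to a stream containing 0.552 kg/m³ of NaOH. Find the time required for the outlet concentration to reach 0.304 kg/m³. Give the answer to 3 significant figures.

26.1 min

Species balance: V dC/dt = Q(C_in − C) ⇒ τ = V/Q = 32.635 min.
C(t) = C_in + (C₀ − C_in) e^(−t/τ). Set C = 0.304 and solve for t:
e^(−t/τ) = (C − C_in)/(C₀ − C_in) = (0.304 − 0.552)/(0 − 0.552) = 0.44928
t = −τ ln(…) = 32.635 × 0.80012 = 26.112 min.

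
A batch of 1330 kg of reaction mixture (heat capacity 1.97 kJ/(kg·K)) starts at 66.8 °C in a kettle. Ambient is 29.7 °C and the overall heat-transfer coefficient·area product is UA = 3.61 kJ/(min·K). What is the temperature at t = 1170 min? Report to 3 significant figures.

M c_p dT/dt = −UA(T − T_amb).
dT/dt = (T_ss − T)/τ with T_ss = T_amb = 29.700 °C, τ = M c_p/UA = 1330·1.97/3.61 = 725.79 min.
T approaches T_ss exponentially: T(t) = T_ss + (T₀ − T_ss) e^(−t/τ).
T(1170) = 29.700 + (37.100)·0.19948 = 37.101 °C.

37.1 °C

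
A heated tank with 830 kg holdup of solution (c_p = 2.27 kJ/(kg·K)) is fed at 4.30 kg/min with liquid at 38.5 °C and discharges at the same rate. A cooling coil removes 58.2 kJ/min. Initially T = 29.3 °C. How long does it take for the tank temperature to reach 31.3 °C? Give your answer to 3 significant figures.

Heat balance on the well-mixed liquid: M c_p dT/dt = ṁ c_p (T_in − T) − 58.2.
τ = M/ṁ = 193.02 min; T_ss = T_in − Q̇/(ṁ c_p) = 32.537 °C.
T(t) = T_ss + (T₀ − T_ss) e^(−t/τ). Set T = 31.3:
e^(−t/τ) = (31.3 − 32.537)/(29.3 − 32.537) = 0.38224
t = −193.02 · ln(0.38224) = 185.63 min.

186 min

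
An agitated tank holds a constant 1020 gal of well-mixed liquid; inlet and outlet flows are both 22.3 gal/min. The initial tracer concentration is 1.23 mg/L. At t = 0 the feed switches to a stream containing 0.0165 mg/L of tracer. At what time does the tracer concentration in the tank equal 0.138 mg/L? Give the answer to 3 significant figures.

105 min

Species balance: V dC/dt = Q(C_in − C) ⇒ τ = V/Q = 45.740 min.
C(t) = C_in + (C₀ − C_in) e^(−t/τ). Set C = 0.138 and solve for t:
e^(−t/τ) = (C − C_in)/(C₀ − C_in) = (0.138 − 0.0165)/(1.23 − 0.0165) = 0.10012
t = −τ ln(…) = 45.740 × 2.3013 = 105.26 min.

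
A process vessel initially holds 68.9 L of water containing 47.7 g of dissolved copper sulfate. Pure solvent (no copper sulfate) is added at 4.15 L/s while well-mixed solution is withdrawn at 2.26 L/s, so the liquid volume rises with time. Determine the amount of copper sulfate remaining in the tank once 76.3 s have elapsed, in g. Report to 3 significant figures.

12.4 g

Let m(t) be the amount of copper sulfate. Volume: V(t) = V₀ + (Q_in − Q_out) t = 68.9 + 1.8900 t; V(76.3) = 213.11 L.
Species balance (pure solvent in): dm/dt = −Q_out · m/V(t).
dm/m = −Q_out dt/(V₀ + 1.8900 t); integrating gives ln(m/m₀) = −(Q_out/(Q_in−Q_out)) ln(V/V₀).
m = m₀ (V₀/V)^(Q_out/(Q_in−Q_out)) = 47.7 × (68.9/213.11)^(1.1958) = 12.363 g.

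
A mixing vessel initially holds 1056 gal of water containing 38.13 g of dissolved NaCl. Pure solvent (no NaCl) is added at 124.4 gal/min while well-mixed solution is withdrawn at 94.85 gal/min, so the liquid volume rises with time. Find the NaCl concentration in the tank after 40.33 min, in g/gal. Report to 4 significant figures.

0.001501 g/gal

Let m(t) be the amount of NaCl. Volume: V(t) = V₀ + (Q_in − Q_out) t = 1056 + 29.5500 t; V(40.33) = 2247.75 gal.
Solute balance: dm/dt = 0 − Q_out C = −Q_out m/V(t).
dm/m = −Q_out dt/(V₀ + 29.5500 t); integrating gives ln(m/m₀) = −(Q_out/(Q_in−Q_out)) ln(V/V₀).
m = m₀ (V₀/V)^(Q_out/(Q_in−Q_out)) = 38.13 × (1056/2247.75)^(3.20981) = 3.37425 g.
C = m/V = 3.37425/2247.75 = 0.00150117 g/gal.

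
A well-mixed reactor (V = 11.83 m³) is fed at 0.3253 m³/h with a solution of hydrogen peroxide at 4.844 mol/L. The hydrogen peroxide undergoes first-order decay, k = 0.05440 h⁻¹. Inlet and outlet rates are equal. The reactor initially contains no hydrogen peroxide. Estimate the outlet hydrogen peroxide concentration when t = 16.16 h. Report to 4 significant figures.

Species balance: V dC/dt = Q C_in − Q C − k V C.
dC/dt = (Q/V) C_in − (Q/V + k) C; effective rate a = Q/V + k = 0.0274979 + 0.05440 = 0.0818979 h⁻¹.
C_ss = Q C_in/(Q + kV) = 1.62641 mol/L; C(t) = C_ss + (C₀ − C_ss) e^(−a t).
C(16.16) = 1.62641 + (-1.62641)·e^(−0.0818979·16.16) = 1.62641 + (-1.62641)·0.266210 = 1.19345 mol/L.

1.193 mol/L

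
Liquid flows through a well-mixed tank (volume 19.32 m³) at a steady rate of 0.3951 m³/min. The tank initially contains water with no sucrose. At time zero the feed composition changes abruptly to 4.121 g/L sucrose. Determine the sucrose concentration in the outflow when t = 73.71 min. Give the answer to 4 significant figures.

Mass balance on the solute (V constant): V dC/dt = Q(C_in − C).
Time constant τ = V/Q = 19.32/0.3951 = 48.8990 min.
C approaches C_in exponentially: C(t) = C_in + (C₀ − C_in) e^(−t/τ).
C(73.71) = 4.121 + (0 − 4.121)·e^(−73.71/48.8990) = 4.121 + (-4.12100)·0.221487 = 3.20825 g/L.

3.208 g/L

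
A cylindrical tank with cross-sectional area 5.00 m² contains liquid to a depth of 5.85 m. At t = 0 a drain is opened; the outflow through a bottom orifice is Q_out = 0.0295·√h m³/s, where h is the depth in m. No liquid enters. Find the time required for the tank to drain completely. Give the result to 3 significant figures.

820 s

With no inflow, A dh/dt = −0.0295 √h.
This is separable: 2 d(√h)/dt = −0.0295/A, so √h = √h₀ − (0.0295/(2A)) t.
Tank is empty when √h = 0: t_empty = 2A√h₀/0.0295.
t_empty = 2·5.00·√5.85/0.0295 = 10.000·2.4187/0.0295 = 819.89 s.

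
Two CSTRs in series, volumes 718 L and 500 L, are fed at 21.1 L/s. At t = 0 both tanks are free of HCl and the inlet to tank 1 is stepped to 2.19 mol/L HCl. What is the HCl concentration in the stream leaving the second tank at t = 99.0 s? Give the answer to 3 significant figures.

Species balance on tank i: dCᵢ/dt = (Cᵢ₋₁ − Cᵢ)/τᵢ with τᵢ = Vᵢ/Q.
τ₁ = 718/21.1 = 34.028 s; τ₂ = 500/21.1 = 23.697 s.
Tank 1: C₁ = C_in(1 − e^(−t/τ₁)). Tank 2 (τ₁ ≠ τ₂): C₂ = C_in[1 − (τ₁ e^(−t/τ₁) − τ₂ e^(−t/τ₂))/(τ₁ − τ₂)].
At t = 99.0: e^(−t/τ₁) = 0.054512, e^(−t/τ₂) = 0.015332.
C₂ = 2.19·[1 − (34.028·0.054512 − 23.697·0.015332)/(10.332)] = 2.19·0.85563 = 1.8738 mol/L.

1.87 mol/L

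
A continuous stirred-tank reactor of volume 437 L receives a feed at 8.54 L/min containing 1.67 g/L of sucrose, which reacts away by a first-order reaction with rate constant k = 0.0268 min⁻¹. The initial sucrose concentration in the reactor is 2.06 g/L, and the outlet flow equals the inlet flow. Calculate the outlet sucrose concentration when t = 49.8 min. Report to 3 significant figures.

Accumulation = in − out − consumed: V dC/dt = Q C_in − Q C − k V C.
This is linear with rate a = Q/V + k = 0.046342 min⁻¹.
C_ss = Q C_in/(Q + kV) = 0.70423 g/L; C(t) = C_ss + (C₀ − C_ss) e^(−a t).
C(49.8) = 0.70423 + (1.3558)·e^(−0.046342·49.8) = 0.70423 + (1.3558)·0.099475 = 0.83910 g/L.

0.839 g/L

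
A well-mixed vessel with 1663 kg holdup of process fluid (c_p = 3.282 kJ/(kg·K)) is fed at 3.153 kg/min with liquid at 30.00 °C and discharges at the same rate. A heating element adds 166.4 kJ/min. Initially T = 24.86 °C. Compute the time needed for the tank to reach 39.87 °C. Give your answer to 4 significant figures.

648.1 min

Energy balance: M c_p dT/dt = ṁ c_p (T_in − T) + 166.4.
τ = M/ṁ = 527.434 min; T_ss = T_in + Q̇/(ṁ c_p) = 46.0802 °C.
T(t) = T_ss + (T₀ − T_ss) e^(−t/τ). Set T = 39.87:
e^(−t/τ) = (39.87 − 46.0802)/(24.86 − 46.0802) = 0.292654
t = −527.434 · ln(0.292654) = 648.092 min.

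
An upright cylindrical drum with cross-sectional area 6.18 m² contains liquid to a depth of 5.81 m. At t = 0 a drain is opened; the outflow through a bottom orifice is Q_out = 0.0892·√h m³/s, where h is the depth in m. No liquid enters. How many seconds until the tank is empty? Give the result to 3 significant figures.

Accumulation of liquid (constant cross-section A): A dh/dt = −0.0892 √h.
∫ h^(−1/2) dh = −(0.0892/A) ∫ dt, giving 2√h = 2√h₀ − (0.0892/A) t.
Tank is empty when √h = 0: t_empty = 2A√h₀/0.0892.
t_empty = 2·6.18·√5.81/0.0892 = 12.360·2.4104/0.0892 = 334.00 s.

334 s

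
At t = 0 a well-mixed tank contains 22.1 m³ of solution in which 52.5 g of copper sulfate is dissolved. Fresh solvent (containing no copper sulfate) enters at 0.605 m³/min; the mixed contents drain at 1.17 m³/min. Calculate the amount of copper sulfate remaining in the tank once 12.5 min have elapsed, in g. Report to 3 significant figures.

Total volume: dV/dt = Q_in − Q_out = -0.56500 m³/min, so V(t) = 22.1 − 0.56500 t and V(12.5) = 15.038 m³.
No copper sulfate enters, so dm/dt = −Q_out · (m/V).
Separate: dm/m = −Q_out dt/V(t) ⇒ ln(m/m₀) = −(Q_out/(Q_in−Q_out)) ln(V/V₀).
m = m₀ (V₀/V)^(Q_out/(Q_in−Q_out)) = 52.5 × (22.1/15.038)^(-2.0708) = 23.653 g.

23.7 g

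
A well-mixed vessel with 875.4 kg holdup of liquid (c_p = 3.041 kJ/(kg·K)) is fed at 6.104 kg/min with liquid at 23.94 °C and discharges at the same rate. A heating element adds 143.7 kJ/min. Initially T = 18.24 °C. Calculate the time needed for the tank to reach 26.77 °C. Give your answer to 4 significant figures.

M c_p dT/dt = ṁ c_p (T_in − T) + Q̇.
τ = M/ṁ = 143.414 min; T_ss = T_in + Q̇/(ṁ c_p) = 31.6815 °C.
T(t) = T_ss + (T₀ − T_ss) e^(−t/τ). Set T = 26.77:
e^(−t/τ) = (26.77 − 31.6815)/(18.24 − 31.6815) = 0.365399
t = −143.414 · ln(0.365399) = 144.384 min.

144.4 min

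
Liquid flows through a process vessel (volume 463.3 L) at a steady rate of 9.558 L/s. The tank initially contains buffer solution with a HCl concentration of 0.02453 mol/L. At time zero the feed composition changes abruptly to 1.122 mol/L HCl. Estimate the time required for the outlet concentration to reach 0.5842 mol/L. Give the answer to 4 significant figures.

Species balance: V dC/dt = Q(C_in − C) ⇒ τ = V/Q = 48.4725 s.
C(t) = C_in + (C₀ − C_in) e^(−t/τ). Set C = 0.5842 and solve for t:
e^(−t/τ) = (C − C_in)/(C₀ − C_in) = (0.5842 − 1.122)/(0.02453 − 1.122) = 0.490036
t = −τ ln(…) = 48.4725 × 0.713276 = 34.5743 s.

34.57 s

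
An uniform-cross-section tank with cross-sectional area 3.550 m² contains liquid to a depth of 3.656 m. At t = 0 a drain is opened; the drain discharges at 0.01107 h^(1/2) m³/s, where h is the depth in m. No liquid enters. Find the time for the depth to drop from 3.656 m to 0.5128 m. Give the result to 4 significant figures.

Volume balance on the tank: A dh/dt = −0.01107 √h.
This is separable: 2 d(√h)/dt = −0.01107/A, so √h = √h₀ − (0.01107/(2A)) t.
t = 2A(√h₀ − √h)/0.01107 = 2·3.550·(√3.656 − √0.5128)/0.01107
  = 7.10000 × (1.91207 − 0.716101) / 0.01107 = 767.061 s.

767.1 s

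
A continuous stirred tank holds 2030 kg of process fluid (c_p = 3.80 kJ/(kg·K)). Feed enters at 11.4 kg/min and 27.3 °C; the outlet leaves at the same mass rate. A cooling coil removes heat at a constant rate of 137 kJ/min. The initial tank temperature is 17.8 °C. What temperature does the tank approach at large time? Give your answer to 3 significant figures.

24.1 °C

First-law balance (no shaft work): M c_p dT/dt = ṁ c_p (T_in − T) − 137.
At steady state dT/dt = 0 ⇒ T_ss = T_in − Q̇/(ṁ c_p) = 27.3 − 137/(11.4·3.80) = 24.137 °C.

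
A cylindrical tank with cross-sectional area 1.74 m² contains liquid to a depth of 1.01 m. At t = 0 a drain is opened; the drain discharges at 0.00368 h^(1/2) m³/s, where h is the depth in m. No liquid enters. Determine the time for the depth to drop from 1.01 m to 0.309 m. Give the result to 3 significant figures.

425 s

With no inflow, A dh/dt = −0.00368 √h.
Separate and integrate: 2(√h − √h₀) = −(0.00368/A) t.
t = 2A(√h₀ − √h)/0.00368 = 2·1.74·(√1.01 − √0.309)/0.00368
  = 3.4800 × (1.0050 − 0.55588) / 0.00368 = 424.70 s.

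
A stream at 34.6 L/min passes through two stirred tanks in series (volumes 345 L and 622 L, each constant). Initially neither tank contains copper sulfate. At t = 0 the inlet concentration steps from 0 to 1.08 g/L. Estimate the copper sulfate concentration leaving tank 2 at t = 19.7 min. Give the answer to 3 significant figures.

0.456 g/L

Species balance on tank i: dCᵢ/dt = (Cᵢ₋₁ − Cᵢ)/τᵢ with τᵢ = Vᵢ/Q.
τ₁ = 345/34.6 = 9.9711 min; τ₂ = 622/34.6 = 17.977 min.
Solving the cascade with C₁(0)=C₂(0)=0 gives C₂(t) = C_in[1 − (τ₁ e^(−t/τ₁) − τ₂ e^(−t/τ₂))/(τ₁ − τ₂)].
At t = 19.7: e^(−t/τ₁) = 0.13866, e^(−t/τ₂) = 0.33425.
C₂ = 1.08·[1 − (9.9711·0.13866 − 17.977·0.33425)/(-8.0058)] = 1.08·0.42214 = 0.45591 g/L.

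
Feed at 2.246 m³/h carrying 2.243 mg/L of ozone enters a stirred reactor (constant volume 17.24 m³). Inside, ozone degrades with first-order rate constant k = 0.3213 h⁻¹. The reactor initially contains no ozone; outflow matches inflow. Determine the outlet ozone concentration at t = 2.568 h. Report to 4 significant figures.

V dC/dt = Q(C_in − C) − k V C.
This is linear with rate a = Q/V + k = 0.451578 h⁻¹.
C_ss = Q C_in/(Q + kV) = 0.647096 mg/L; C(t) = C_ss + (C₀ − C_ss) e^(−a t).
C(2.568) = 0.647096 + (-0.647096)·e^(−0.451578·2.568) = 0.647096 + (-0.647096)·0.313595 = 0.444170 mg/L.

0.4442 mg/L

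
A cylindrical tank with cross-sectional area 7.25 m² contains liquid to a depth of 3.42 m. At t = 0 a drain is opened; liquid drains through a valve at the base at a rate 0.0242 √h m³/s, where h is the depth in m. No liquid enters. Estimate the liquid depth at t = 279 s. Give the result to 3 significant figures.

With no inflow, A dh/dt = −0.0242 √h.
This is separable: 2 d(√h)/dt = −0.0242/A, so √h = √h₀ − (0.0242/(2A)) t.
√h = √3.42 − 0.0242·279/(2·7.25) = 1.8493 − 0.46564 = 1.3837.
h = 1.3837² = 1.9146 m.

1.91 m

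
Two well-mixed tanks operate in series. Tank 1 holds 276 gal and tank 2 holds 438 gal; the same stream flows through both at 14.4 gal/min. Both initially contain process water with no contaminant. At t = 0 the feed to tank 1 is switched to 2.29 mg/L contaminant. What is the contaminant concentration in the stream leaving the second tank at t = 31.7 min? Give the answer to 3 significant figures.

0.853 mg/L

Each tank obeys Vᵢ dCᵢ/dt = Q(Cᵢ₋₁ − Cᵢ), so τᵢ = Vᵢ/Q.
τ₁ = 276/14.4 = 19.167 min; τ₂ = 438/14.4 = 30.417 min.
Tank 1: C₁ = C_in(1 − e^(−t/τ₁)). Tank 2 (τ₁ ≠ τ₂): C₂ = C_in[1 − (τ₁ e^(−t/τ₁) − τ₂ e^(−t/τ₂))/(τ₁ − τ₂)].
At t = 31.7: e^(−t/τ₁) = 0.19130, e^(−t/τ₂) = 0.35268.
C₂ = 2.29·[1 − (19.167·0.19130 − 30.417·0.35268)/(-11.250)] = 2.29·0.37237 = 0.85274 mg/L.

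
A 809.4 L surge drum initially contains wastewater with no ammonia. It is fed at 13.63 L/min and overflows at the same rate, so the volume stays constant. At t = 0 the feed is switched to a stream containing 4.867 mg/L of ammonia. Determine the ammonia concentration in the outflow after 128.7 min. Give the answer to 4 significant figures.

Species balance on the tank: V dC/dt = Q(C_in − C).
Rewrite as dC/dt + C/τ = C_in/τ, τ = V/Q = 59.3837 min.
Integrating: C(t) = C_in + (C₀ − C_in) e^(−t/τ).
C(128.7) = 4.867 + (0 − 4.867)·e^(−128.7/59.3837) = 4.867 + (-4.86700)·0.114491 = 4.30977 mg/L.

4.310 mg/L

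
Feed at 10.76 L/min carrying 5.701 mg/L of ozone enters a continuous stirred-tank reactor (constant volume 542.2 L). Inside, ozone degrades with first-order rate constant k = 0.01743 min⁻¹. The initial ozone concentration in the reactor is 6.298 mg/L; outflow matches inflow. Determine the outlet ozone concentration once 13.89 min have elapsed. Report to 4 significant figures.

4.979 mg/L

V dC/dt = Q(C_in − C) − k V C.
dC/dt = (Q/V) C_in − (Q/V + k) C; effective rate a = Q/V + k = 0.0198451 + 0.01743 = 0.0372751 min⁻¹.
C_ss = Q C_in/(Q + kV) = 3.03519 mg/L; C(t) = C_ss + (C₀ − C_ss) e^(−a t).
C(13.89) = 3.03519 + (3.26281)·e^(−0.0372751·13.89) = 3.03519 + (3.26281)·0.595859 = 4.97936 mg/L.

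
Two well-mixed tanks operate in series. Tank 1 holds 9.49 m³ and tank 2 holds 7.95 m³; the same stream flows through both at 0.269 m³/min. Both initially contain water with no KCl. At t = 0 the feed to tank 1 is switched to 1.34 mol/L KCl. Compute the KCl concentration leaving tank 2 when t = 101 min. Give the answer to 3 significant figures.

Species balance on tank i: dCᵢ/dt = (Cᵢ₋₁ − Cᵢ)/τᵢ with τᵢ = Vᵢ/Q.
τ₁ = 9.49/0.269 = 35.279 min; τ₂ = 7.95/0.269 = 29.554 min.
Solving the cascade with C₁(0)=C₂(0)=0 gives C₂(t) = C_in[1 − (τ₁ e^(−t/τ₁) − τ₂ e^(−t/τ₂))/(τ₁ − τ₂)].
At t = 101: e^(−t/τ₁) = 0.057102, e^(−t/τ₂) = 0.032795.
C₂ = 1.34·[1 − (35.279·0.057102 − 29.554·0.032795)/(5.7249)] = 1.34·0.81741 = 1.0953 mol/L.

1.10 mol/L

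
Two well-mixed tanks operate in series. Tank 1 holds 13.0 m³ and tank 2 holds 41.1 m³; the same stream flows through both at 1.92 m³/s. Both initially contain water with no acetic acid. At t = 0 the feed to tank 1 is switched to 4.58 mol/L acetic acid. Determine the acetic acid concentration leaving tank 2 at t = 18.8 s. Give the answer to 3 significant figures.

1.93 mol/L

Time constants: τᵢ = Vᵢ/Q for each well-mixed tank.
τ₁ = 13.0/1.92 = 6.7708 s; τ₂ = 41.1/1.92 = 21.406 s.
Solving the cascade with C₁(0)=C₂(0)=0 gives C₂(t) = C_in[1 − (τ₁ e^(−t/τ₁) − τ₂ e^(−t/τ₂))/(τ₁ − τ₂)].
At t = 18.8: e^(−t/τ₁) = 0.062249, e^(−t/τ₂) = 0.41551.
C₂ = 4.58·[1 − (6.7708·0.062249 − 21.406·0.41551)/(-14.635)] = 4.58·0.42106 = 1.9285 mol/L.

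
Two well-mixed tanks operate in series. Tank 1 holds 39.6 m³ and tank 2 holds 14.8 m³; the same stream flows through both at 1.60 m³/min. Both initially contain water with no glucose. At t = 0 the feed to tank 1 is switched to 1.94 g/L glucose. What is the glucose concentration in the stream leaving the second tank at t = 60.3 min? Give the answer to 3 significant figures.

1.67 g/L

Time constants: τᵢ = Vᵢ/Q for each well-mixed tank.
τ₁ = 39.6/1.60 = 24.750 min; τ₂ = 14.8/1.60 = 9.2500 min.
Tank 1: C₁ = C_in(1 − e^(−t/τ₁)). Tank 2 (τ₁ ≠ τ₂): C₂ = C_in[1 − (τ₁ e^(−t/τ₁) − τ₂ e^(−t/τ₂))/(τ₁ − τ₂)].
At t = 60.3: e^(−t/τ₁) = 0.087478, e^(−t/τ₂) = 0.0014753.
C₂ = 1.94·[1 − (24.750·0.087478 − 9.2500·0.0014753)/(15.500)] = 1.94·0.86120 = 1.6707 g/L.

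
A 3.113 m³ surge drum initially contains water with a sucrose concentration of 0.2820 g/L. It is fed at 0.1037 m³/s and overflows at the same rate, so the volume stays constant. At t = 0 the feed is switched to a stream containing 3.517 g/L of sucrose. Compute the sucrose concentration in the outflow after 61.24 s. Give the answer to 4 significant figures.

3.096 g/L

Accumulation = in − out for the solute gives V dC/dt = Q(C_in − C).
So dC/dt = (C_in − C)/τ with τ = V/Q = 3.113/0.1037 = 30.0193 s.
Integrating: C(t) = C_in + (C₀ − C_in) e^(−t/τ).
C(61.24) = 3.517 + (0.2820 − 3.517)·e^(−61.24/30.0193) = 3.517 + (-3.23500)·0.130026 = 3.09637 g/L.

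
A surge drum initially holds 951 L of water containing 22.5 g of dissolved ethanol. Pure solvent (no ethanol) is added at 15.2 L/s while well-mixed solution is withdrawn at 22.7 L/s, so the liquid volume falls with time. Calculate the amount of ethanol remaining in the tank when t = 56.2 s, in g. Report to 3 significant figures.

Let m(t) be the amount of ethanol. Volume: V(t) = V₀ + (Q_in − Q_out) t = 951 − 7.5000 t; V(56.2) = 529.50 L.
Solute balance: dm/dt = 0 − Q_out C = −Q_out m/V(t).
dm/m = −Q_out dt/(V₀ − 7.5000 t); integrating gives ln(m/m₀) = −(Q_out/(Q_in−Q_out)) ln(V/V₀).
m = m₀ (V₀/V)^(Q_out/(Q_in−Q_out)) = 22.5 × (951/529.50)^(-3.0267) = 3.8235 g.

3.82 g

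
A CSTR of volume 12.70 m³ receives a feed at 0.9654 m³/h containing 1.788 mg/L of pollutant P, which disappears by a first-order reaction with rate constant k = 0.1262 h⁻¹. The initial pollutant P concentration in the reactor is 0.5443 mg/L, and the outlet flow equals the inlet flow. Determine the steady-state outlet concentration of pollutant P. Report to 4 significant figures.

0.6721 mg/L

V dC/dt = Q(C_in − C) − k V C.
At steady state: 0 = Q C_in − (Q + kV) C_ss, so C_ss = Q C_in/(Q + kV).
C_ss = 0.9654·1.788/(0.9654 + 0.1262·12.70) = 1.72614/2.56814 = 0.672134 mg/L.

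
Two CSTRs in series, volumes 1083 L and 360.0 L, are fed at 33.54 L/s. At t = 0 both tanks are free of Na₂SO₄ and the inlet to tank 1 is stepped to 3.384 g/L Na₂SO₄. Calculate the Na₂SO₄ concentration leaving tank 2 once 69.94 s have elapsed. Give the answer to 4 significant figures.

Time constants: τᵢ = Vᵢ/Q for each well-mixed tank.
τ₁ = 1083/33.54 = 32.2898 s; τ₂ = 360.0/33.54 = 10.7335 s.
Solving the cascade with C₁(0)=C₂(0)=0 gives C₂(t) = C_in[1 − (τ₁ e^(−t/τ₁) − τ₂ e^(−t/τ₂))/(τ₁ − τ₂)].
At t = 69.94: e^(−t/τ₁) = 0.114634, e^(−t/τ₂) = 0.00147946.
C₂ = 3.384·[1 − (32.2898·0.114634 − 10.7335·0.00147946)/(21.5564)] = 3.384·0.829023 = 2.80541 g/L.

2.805 g/L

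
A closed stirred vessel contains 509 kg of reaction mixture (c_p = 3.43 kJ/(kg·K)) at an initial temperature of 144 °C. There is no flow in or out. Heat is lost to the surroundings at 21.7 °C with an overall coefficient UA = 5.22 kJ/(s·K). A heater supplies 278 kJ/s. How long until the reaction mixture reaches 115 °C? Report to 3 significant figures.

182 s

Lumped-capacitance energy balance: M c_p dT/dt = UA(T_amb − T) + Q̇.
τ = M c_p/UA = 334.46 s; T_ss = T_amb + Q̇/UA = 21.7 + 278/5.22 = 74.957 °C.
T(t) = T_ss + (T₀ − T_ss)e^(−t/τ); set T = 115:
t = −τ ln[(T − T_ss)/(T₀ − T_ss)] = −334.46 · ln(0.57997) = 182.20 s.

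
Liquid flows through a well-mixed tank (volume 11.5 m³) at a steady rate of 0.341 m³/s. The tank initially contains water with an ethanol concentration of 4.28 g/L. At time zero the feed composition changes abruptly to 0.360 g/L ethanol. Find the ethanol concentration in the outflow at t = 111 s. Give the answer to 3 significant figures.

Unsteady species balance (constant V, well mixed): V dC/dt = Q(C_in − C).
So dC/dt = (C_in − C)/τ with τ = V/Q = 11.5/0.341 = 33.724 s.
Integrating: C(t) = C_in + (C₀ − C_in) e^(−t/τ).
C(111) = 0.360 + (4.28 − 0.360)·e^(−111/33.724) = 0.360 + (3.9200)·0.037202 = 0.50583 g/L.

0.506 g/L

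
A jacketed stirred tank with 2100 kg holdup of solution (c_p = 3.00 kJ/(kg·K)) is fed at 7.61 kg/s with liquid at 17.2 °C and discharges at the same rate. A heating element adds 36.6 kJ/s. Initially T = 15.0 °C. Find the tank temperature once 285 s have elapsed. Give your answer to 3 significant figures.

M c_p dT/dt = ṁ c_p (T_in − T) + Q̇.
τ = M/ṁ = 275.95 s; T_ss = T_in + Q̇/(ṁ c_p) = 17.2 + 36.6/(7.61·3.00) = 18.803 °C.
Solution: T(t) = T_ss + (T₀ − T_ss) e^(−t/τ).
T(285) = 18.803 + (-3.8032)·e^(−285/275.95) = 18.803 + (-3.8032)·0.35601 = 17.449 °C.

17.4 °C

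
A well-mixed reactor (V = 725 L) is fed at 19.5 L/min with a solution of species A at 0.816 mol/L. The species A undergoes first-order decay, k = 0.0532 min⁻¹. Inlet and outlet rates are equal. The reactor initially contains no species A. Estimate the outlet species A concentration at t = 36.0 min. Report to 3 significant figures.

0.259 mol/L

V dC/dt = Q(C_in − C) − k V C.
This is linear with rate a = Q/V + k = 0.080097 min⁻¹.
C_ss = Q C_in/(Q + kV) = 0.27401 mol/L; C(t) = C_ss + (C₀ − C_ss) e^(−a t).
C(36.0) = 0.27401 + (-0.27401)·e^(−0.080097·36.0) = 0.27401 + (-0.27401)·0.055940 = 0.25869 mol/L.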